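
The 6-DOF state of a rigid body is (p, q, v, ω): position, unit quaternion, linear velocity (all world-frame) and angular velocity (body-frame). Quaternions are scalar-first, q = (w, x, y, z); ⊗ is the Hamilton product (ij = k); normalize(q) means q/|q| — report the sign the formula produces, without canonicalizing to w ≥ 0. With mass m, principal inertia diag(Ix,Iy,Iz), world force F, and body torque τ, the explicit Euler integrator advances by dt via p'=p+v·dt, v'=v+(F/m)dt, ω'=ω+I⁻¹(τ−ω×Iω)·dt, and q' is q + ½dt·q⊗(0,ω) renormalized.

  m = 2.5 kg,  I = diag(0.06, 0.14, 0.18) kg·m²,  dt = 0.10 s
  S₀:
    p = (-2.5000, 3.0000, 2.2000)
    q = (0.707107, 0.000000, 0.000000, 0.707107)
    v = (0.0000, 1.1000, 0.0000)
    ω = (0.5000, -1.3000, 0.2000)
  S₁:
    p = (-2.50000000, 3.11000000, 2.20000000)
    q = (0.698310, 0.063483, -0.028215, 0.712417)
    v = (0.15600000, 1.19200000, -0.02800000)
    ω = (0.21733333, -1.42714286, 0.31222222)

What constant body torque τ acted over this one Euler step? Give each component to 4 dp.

ω₁ − ω₀ = (-0.28266667, -0.12714286, 0.11222222)
applied torque τ = (-0.1800, -0.1900, 0.1500)

τ = (-0.1800, -0.1900, 0.1500)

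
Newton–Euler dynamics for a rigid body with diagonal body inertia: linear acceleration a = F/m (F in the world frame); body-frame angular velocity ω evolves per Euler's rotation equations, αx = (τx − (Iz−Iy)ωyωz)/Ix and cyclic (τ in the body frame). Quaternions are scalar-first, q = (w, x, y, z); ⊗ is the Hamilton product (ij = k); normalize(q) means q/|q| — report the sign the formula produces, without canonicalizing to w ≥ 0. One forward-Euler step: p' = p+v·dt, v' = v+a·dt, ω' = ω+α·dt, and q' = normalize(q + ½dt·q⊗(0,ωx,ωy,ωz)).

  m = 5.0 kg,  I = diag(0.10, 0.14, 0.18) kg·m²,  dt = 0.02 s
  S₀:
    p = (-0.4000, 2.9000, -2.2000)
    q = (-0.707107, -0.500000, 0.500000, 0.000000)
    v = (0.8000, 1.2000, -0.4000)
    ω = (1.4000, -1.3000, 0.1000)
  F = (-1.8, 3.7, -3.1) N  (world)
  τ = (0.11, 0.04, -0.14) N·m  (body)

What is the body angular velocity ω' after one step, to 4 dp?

α = I⁻¹(τ − ω×Iω) = (1.1520, 0.3657, -0.3733)
ω' = ω + α·dt = (1.4230, -1.2927, 0.0925)

ω' = (1.4230, -1.2927, 0.0925)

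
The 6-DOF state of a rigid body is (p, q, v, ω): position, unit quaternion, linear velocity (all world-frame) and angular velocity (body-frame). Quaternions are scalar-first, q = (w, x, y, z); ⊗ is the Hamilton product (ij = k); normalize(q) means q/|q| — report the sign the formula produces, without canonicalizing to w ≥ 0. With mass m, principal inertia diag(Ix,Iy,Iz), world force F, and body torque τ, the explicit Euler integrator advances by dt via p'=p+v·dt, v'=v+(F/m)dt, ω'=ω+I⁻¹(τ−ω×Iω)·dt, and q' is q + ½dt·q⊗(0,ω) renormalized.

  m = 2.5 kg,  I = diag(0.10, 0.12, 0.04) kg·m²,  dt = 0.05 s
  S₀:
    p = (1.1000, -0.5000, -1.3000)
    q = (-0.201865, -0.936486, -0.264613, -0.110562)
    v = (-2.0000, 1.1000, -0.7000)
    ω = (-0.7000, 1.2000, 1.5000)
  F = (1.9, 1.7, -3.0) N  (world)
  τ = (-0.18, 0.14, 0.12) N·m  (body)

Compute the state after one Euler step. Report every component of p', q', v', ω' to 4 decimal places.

p' = (1.0000, -0.4450, -1.3350)
q' = (-0.2059, -0.9383, -0.2333, -0.1507)
v' = (-1.9620, 1.1340, -0.7600)
ω' = (-0.7180, 1.2846, 1.6710)

ω×(Iω) gyroscopic = (-0.1440, -0.0630, -0.0168)
(τ − ω×Iω)/I = (-0.3600, 1.6917, 3.4200)
ω' = ω + α·dt = (-0.7180, 1.2846, 1.6710)
Hamilton product q⊗(0,ω) = (-0.1721616, -0.1229396, 1.2398844, -1.6118098)
q + ½dt·q⊗(0,ω), renormalized = (-0.2059, -0.9383, -0.2333, -0.1507)
a = F/m = (0.7600, 0.6800, -1.2000)
new position p' = (1.0000, -0.4450, -1.3350)
new velocity v' = (-1.9620, 1.1340, -0.7600)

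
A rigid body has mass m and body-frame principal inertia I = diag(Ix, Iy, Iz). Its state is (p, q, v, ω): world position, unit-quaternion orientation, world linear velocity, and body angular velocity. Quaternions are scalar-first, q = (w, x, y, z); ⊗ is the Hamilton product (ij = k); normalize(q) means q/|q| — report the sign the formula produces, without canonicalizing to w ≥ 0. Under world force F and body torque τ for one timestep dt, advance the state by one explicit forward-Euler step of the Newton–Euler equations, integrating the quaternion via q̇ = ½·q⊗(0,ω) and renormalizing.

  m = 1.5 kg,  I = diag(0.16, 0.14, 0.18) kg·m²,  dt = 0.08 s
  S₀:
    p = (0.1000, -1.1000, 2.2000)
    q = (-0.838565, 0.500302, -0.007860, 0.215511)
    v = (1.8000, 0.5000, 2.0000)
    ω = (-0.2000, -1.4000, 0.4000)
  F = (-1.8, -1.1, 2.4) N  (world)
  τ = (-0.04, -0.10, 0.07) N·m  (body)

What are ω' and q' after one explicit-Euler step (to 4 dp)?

ω' = (-0.2088, -1.4581, 0.4336)
q' = (-0.8370, 0.5181, 0.0293, 0.1737)

ω×(Iω) gyroscopic = (-0.0224, 0.0016, -0.0056)
α = I⁻¹(τ − ω×Iω) = (-0.1100, -0.7257, 0.4200)
ω' = ω + α·dt = (-0.2088, -1.4581, 0.4336)
q⊗(0,ω) = (0.0028520, 0.4662844, 0.9307680, -1.0374208)
q' = normalize(q + ½dt·q⊗(0,ω)) = (-0.8370, 0.5181, 0.0293, 0.1737)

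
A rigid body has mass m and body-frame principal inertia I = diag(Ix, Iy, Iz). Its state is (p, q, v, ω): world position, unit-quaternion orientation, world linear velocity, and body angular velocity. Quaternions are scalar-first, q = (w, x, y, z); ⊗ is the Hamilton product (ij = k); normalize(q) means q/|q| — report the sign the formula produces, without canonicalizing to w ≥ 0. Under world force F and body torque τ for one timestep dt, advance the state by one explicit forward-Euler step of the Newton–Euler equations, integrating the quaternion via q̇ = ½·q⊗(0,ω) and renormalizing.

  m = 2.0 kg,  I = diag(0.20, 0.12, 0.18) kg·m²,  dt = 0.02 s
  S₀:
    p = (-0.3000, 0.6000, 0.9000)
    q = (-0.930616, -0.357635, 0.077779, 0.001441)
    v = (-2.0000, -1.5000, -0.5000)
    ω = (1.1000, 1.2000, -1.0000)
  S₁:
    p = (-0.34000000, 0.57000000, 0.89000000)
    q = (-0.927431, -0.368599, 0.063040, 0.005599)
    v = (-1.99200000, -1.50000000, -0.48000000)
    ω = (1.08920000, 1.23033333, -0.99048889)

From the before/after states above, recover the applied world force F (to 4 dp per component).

F = (0.8000, 0.0000, 2.0000)

Δv = v₁−v₀ = (0.00800000, 0.00000000, 0.02000000)
m·(v₁−v₀)/dt = (0.8000, 0.0000, 2.0000)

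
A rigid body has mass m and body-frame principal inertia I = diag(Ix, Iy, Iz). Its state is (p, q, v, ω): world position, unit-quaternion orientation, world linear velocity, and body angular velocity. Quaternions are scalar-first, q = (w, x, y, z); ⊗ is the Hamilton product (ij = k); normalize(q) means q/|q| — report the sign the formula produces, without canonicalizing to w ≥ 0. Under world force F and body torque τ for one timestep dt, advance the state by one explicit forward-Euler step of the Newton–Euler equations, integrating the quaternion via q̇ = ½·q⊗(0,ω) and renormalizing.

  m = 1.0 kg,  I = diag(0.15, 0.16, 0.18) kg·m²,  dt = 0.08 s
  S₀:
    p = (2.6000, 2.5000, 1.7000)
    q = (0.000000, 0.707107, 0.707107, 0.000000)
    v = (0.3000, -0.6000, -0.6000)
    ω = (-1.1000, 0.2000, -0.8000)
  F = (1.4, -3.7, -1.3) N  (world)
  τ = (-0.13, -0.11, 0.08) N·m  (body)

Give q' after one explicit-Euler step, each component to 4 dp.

Hamilton product q⊗(0,ω) = (0.6363963, -0.5656856, 0.5656856, 0.9192391)
q' = normalize(q + ½dt·q⊗(0,ω)) = (0.0254, 0.6834, 0.7286, 0.0367)

q' = (0.0254, 0.6834, 0.7286, 0.0367)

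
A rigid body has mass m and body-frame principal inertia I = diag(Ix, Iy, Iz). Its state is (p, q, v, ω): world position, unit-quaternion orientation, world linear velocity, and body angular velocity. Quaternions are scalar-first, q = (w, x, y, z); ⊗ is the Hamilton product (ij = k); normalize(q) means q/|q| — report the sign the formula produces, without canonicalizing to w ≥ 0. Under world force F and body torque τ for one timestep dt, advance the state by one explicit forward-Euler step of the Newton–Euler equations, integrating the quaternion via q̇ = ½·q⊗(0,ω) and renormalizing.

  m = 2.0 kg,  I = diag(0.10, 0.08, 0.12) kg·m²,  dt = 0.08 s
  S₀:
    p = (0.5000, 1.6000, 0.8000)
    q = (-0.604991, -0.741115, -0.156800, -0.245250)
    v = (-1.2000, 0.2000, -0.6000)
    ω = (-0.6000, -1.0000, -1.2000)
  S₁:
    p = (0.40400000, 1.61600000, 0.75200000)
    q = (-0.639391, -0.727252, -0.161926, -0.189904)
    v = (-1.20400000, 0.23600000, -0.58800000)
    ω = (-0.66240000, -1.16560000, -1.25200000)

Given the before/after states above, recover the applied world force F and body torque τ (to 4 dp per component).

F = (-0.1000, 0.9000, 0.3000)
τ = (-0.0300, -0.1800, -0.0900)

Δv = v₁−v₀ = (-0.00400000, 0.03600000, 0.01200000)
F = m·Δv/dt = (-0.1000, 0.9000, 0.3000)
ω₁ − ω₀ = (-0.06240000, -0.16560000, -0.05200000)
τ = I·(Δω/dt) + ω₀×(Iω₀) = (-0.0300, -0.1800, -0.0900)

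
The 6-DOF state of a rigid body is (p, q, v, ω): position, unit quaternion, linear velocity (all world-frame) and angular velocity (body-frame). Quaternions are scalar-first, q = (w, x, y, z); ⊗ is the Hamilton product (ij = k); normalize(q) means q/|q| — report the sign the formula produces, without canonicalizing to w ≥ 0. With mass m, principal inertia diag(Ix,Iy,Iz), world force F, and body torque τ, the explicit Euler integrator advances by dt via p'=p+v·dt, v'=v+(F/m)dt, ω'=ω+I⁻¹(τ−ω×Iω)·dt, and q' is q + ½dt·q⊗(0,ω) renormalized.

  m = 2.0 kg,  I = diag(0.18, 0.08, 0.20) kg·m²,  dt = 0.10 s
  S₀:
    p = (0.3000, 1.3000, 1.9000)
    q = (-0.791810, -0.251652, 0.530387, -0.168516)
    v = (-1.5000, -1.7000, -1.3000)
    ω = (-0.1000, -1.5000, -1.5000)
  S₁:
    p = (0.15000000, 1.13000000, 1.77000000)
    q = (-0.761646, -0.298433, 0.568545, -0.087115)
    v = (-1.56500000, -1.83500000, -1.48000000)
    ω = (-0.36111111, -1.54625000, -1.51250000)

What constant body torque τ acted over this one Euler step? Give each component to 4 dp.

Δω = ω₁−ω₀ = (-0.26111111, -0.04625000, -0.01250000)
precession coupling = (0.2700, -0.0030, -0.0150)
applied torque τ = (-0.2000, -0.0400, -0.0400)

τ = (-0.2000, -0.0400, -0.0400)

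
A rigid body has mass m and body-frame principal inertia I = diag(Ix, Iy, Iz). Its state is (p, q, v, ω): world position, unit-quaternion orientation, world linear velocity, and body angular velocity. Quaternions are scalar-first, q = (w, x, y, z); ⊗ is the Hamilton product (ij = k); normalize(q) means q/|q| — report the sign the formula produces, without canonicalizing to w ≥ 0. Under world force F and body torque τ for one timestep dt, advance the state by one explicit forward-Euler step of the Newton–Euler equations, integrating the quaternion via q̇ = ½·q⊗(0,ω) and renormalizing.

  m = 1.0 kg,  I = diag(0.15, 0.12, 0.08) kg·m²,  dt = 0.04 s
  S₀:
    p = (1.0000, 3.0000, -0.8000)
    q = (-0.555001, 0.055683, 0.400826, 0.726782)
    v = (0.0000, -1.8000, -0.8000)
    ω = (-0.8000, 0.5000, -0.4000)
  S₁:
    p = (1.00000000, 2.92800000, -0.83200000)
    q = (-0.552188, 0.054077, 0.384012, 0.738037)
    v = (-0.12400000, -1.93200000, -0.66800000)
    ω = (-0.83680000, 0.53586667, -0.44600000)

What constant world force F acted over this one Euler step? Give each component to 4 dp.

F = (-3.1000, -3.3000, 3.3000)

v₁ − v₀ = (-0.12400000, -0.13200000, 0.13200000)
applied force F = (-3.1000, -3.3000, 3.3000)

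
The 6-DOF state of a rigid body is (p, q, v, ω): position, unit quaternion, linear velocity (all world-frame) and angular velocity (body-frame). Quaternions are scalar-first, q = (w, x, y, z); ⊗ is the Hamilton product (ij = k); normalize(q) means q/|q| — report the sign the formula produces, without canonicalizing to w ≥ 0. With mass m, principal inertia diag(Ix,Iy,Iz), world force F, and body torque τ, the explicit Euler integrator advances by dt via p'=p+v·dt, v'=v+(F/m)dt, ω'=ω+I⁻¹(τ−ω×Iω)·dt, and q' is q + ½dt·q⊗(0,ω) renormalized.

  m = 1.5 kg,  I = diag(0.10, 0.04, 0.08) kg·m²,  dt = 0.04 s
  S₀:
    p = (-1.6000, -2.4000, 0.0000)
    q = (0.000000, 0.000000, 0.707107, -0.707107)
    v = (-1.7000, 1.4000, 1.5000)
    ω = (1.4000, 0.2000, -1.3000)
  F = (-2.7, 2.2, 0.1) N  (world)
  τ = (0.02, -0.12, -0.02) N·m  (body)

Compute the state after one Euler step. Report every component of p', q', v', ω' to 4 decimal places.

p' = p + v·dt = (-1.6680, -2.3440, 0.0600)
v + (F/m)dt = (-1.7720, 1.4587, 1.5027)
(τ − ω×Iω)/I = (0.3040, -2.0900, -0.0400)
ω' = ω + α·dt = (1.4122, 0.1164, -1.3016)
Hamilton product q⊗(0,ω) = (-1.0606605, -0.7778177, -0.9899498, -0.9899498)
q + ½dt·q⊗(0,ω), renormalized = (-0.0212, -0.0155, 0.6868, -0.7264)

p' = (-1.6680, -2.3440, 0.0600)
q' = (-0.0212, -0.0155, 0.6868, -0.7264)
v' = (-1.7720, 1.4587, 1.5027)
ω' = (1.4122, 0.1164, -1.3016)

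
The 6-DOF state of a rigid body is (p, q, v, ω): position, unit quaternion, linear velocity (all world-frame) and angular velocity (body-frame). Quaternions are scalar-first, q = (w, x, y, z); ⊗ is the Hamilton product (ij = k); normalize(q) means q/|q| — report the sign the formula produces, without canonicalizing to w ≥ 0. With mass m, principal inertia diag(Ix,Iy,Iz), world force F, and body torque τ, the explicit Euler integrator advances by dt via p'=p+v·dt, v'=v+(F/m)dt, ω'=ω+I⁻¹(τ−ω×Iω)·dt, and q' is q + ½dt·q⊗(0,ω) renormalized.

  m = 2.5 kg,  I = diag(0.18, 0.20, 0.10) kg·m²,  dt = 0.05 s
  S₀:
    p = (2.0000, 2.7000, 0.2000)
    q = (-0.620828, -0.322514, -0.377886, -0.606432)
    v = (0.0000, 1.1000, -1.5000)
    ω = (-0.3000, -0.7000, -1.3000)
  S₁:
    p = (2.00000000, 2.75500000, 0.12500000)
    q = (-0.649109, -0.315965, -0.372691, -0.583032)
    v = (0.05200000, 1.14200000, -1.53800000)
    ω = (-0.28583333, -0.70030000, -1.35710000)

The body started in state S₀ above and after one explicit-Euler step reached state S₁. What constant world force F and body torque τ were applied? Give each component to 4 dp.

F = (2.6000, 2.1000, -1.9000)
τ = (-0.0400, 0.0300, -0.1100)

velocity change Δv = (0.05200000, 0.04200000, -0.03800000)
F = m·Δv/dt = (2.6000, 2.1000, -1.9000)
Δω = ω₁−ω₀ = (0.01416667, -0.00030000, -0.05710000)
applied torque τ = (-0.0400, 0.0300, -0.1100)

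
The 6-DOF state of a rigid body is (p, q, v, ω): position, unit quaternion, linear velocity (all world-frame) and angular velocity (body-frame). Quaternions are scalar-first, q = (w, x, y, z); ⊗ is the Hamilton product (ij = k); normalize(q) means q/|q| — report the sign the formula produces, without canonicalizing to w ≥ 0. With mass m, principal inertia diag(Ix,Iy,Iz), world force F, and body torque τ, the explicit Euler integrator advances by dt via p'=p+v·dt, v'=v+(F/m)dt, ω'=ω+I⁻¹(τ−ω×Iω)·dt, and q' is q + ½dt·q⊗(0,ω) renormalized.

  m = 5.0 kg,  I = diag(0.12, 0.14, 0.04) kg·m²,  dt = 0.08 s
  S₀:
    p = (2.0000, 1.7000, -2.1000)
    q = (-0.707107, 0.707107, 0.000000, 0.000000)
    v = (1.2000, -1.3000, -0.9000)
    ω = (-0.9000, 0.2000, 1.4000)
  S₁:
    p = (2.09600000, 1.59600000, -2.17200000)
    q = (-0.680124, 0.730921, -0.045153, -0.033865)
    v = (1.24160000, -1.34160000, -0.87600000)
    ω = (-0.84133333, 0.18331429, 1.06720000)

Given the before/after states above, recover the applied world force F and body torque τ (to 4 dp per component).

Δv = v₁−v₀ = (0.04160000, -0.04160000, 0.02400000)
applied force F = (2.6000, -2.6000, 1.5000)
rate change Δω = (0.05866667, -0.01668571, -0.33280000)
τ = I·(Δω/dt) + ω₀×(Iω₀) = (0.0600, -0.1300, -0.1700)

F = (2.6000, -2.6000, 1.5000)
τ = (0.0600, -0.1300, -0.1700)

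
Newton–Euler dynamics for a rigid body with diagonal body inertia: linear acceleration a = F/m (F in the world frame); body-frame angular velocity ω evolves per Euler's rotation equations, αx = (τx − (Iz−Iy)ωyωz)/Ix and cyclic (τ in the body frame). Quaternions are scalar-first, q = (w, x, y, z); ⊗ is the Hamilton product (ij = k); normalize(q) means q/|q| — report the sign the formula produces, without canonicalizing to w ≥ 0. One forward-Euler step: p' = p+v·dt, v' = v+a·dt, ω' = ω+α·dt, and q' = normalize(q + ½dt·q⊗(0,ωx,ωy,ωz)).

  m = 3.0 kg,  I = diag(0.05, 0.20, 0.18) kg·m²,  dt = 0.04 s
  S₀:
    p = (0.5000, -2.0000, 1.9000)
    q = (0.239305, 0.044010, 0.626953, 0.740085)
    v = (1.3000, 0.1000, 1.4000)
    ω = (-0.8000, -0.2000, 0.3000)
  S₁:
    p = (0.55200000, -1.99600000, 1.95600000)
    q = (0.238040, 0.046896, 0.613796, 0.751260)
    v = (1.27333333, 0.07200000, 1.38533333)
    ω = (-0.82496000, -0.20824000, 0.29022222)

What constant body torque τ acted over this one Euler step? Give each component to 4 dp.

τ = (-0.0300, -0.0100, -0.0200)

Δω = ω₁−ω₀ = (-0.02496000, -0.00824000, -0.00977778)
I·α + gyro = (-0.0300, -0.0100, -0.0200)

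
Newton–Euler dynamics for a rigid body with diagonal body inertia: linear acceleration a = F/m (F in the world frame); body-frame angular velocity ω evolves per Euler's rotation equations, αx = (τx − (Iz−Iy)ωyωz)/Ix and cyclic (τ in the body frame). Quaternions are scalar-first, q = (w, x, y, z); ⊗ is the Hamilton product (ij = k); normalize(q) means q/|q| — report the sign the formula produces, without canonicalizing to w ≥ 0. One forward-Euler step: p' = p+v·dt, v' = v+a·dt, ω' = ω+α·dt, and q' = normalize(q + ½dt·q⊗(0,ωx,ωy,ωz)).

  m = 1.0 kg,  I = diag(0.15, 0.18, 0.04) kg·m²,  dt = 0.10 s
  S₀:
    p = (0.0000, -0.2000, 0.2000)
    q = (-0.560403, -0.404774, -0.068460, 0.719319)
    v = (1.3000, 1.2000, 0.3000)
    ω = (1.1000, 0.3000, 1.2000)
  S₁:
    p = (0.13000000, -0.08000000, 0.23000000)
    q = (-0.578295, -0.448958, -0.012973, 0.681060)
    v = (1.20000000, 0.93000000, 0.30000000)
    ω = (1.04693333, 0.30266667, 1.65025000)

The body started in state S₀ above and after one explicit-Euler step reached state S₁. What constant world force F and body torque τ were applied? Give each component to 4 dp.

F = (-1.0000, -2.7000, 0.0000)
τ = (-0.1300, 0.1500, 0.1900)

rate change Δω = (-0.05306667, 0.00266667, 0.45025000)
precession coupling = (-0.0504, 0.1452, 0.0099)
I·α + gyro = (-0.1300, 0.1500, 0.1900)
Δv = v₁−v₀ = (-0.10000000, -0.27000000, 0.00000000)
applied force F = (-1.0000, -2.7000, 0.0000)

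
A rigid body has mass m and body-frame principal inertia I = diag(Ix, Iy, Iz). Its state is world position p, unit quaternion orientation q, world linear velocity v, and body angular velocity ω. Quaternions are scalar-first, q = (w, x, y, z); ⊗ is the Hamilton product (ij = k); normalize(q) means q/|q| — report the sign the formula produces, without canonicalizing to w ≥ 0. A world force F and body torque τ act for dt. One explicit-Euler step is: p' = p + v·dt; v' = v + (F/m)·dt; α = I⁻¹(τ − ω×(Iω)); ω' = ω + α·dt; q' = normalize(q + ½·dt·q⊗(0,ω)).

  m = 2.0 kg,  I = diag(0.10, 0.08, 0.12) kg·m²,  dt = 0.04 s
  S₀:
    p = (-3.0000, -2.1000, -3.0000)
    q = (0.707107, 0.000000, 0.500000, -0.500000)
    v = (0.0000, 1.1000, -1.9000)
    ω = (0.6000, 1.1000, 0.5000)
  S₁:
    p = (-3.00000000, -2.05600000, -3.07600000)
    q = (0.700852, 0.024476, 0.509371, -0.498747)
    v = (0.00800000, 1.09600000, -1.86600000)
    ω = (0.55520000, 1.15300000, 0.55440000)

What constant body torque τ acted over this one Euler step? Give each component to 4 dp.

τ = (-0.0900, 0.1000, 0.1500)

Δω = ω₁−ω₀ = (-0.04480000, 0.05300000, 0.05440000)
τ = I·(Δω/dt) + ω₀×(Iω₀) = (-0.0900, 0.1000, 0.1500)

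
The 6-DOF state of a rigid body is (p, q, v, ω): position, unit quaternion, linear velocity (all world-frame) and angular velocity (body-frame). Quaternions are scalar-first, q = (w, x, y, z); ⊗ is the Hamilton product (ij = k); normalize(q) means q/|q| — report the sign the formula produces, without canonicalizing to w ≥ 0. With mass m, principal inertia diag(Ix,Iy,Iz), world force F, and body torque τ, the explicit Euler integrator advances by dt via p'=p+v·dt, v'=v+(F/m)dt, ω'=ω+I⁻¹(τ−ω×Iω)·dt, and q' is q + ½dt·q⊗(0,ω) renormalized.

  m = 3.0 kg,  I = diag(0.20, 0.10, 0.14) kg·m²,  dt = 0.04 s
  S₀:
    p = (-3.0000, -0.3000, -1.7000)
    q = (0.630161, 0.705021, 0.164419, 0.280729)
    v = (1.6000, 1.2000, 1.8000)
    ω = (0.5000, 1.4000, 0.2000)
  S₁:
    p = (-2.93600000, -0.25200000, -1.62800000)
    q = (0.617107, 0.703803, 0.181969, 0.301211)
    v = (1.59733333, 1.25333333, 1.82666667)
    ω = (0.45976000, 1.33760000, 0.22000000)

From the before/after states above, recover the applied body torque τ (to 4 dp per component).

rate change Δω = (-0.04024000, -0.06240000, 0.02000000)
gyro term ω₀×Iω₀ = (0.0112, 0.0060, -0.0700)
applied torque τ = (-0.1900, -0.1500, 0.0000)

τ = (-0.1900, -0.1500, 0.0000)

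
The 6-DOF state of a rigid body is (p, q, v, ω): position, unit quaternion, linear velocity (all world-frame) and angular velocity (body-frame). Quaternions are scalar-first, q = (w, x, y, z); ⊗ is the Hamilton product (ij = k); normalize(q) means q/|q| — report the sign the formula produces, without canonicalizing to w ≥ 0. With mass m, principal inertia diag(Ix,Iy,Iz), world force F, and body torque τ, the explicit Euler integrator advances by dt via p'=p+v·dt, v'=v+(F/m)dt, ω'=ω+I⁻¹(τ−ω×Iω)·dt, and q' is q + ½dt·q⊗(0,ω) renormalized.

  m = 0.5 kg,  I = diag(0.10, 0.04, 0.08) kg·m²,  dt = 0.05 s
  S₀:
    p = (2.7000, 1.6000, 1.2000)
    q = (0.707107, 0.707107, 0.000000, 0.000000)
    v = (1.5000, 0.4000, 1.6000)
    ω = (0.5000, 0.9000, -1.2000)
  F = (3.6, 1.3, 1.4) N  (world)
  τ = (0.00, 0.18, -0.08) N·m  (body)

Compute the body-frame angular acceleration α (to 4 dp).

gyro term ω×Iω = (-0.0432, -0.0120, -0.0270)
α = I⁻¹(τ − ω×Iω) = (0.4320, 4.8000, -0.6625)

α = (0.4320, 4.8000, -0.6625)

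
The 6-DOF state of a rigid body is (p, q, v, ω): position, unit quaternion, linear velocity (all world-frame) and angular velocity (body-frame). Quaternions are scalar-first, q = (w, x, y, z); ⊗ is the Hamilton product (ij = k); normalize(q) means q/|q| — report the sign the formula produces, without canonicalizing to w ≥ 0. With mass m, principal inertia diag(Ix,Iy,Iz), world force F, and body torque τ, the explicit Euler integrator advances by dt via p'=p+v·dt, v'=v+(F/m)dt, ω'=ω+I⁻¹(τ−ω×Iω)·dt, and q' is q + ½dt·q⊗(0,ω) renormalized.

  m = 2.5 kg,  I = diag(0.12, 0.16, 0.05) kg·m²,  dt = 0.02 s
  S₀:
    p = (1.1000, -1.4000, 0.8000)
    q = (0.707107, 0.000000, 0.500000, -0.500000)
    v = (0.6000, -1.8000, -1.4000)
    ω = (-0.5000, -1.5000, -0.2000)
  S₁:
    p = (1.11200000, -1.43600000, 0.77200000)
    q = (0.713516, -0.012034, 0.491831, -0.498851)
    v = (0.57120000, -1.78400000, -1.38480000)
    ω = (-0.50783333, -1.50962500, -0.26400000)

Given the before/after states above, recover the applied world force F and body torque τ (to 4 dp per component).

Δω = ω₁−ω₀ = (-0.00783333, -0.00962500, -0.06400000)
gyro term ω₀×Iω₀ = (-0.0330, 0.0070, 0.0300)
applied torque τ = (-0.0800, -0.0700, -0.1300)
Δv = v₁−v₀ = (-0.02880000, 0.01600000, 0.01520000)
applied force F = (-3.6000, 2.0000, 1.9000)

F = (-3.6000, 2.0000, 1.9000)
τ = (-0.0800, -0.0700, -0.1300)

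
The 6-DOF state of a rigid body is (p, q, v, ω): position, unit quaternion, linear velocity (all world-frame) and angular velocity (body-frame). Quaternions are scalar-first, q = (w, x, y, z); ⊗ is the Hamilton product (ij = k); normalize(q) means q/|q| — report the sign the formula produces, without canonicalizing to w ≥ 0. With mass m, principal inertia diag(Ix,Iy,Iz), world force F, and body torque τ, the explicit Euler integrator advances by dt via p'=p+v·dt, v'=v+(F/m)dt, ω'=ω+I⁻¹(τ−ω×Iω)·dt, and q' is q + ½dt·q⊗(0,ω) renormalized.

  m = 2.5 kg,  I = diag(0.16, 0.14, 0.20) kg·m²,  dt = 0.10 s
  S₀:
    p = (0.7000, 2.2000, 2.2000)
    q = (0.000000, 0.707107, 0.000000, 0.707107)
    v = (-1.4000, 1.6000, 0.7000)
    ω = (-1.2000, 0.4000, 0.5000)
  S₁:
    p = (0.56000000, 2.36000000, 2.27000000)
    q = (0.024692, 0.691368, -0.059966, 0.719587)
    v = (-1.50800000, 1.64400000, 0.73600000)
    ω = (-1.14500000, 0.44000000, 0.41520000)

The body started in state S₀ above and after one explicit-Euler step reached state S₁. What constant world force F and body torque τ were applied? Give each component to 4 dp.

F = (-2.7000, 1.1000, 0.9000)
τ = (0.1000, 0.0800, -0.1600)

v₁ − v₀ = (-0.10800000, 0.04400000, 0.03600000)
applied force F = (-2.7000, 1.1000, 0.9000)
Δω = ω₁−ω₀ = (0.05500000, 0.04000000, -0.08480000)
τ = I·(Δω/dt) + ω₀×(Iω₀) = (0.1000, 0.0800, -0.1600)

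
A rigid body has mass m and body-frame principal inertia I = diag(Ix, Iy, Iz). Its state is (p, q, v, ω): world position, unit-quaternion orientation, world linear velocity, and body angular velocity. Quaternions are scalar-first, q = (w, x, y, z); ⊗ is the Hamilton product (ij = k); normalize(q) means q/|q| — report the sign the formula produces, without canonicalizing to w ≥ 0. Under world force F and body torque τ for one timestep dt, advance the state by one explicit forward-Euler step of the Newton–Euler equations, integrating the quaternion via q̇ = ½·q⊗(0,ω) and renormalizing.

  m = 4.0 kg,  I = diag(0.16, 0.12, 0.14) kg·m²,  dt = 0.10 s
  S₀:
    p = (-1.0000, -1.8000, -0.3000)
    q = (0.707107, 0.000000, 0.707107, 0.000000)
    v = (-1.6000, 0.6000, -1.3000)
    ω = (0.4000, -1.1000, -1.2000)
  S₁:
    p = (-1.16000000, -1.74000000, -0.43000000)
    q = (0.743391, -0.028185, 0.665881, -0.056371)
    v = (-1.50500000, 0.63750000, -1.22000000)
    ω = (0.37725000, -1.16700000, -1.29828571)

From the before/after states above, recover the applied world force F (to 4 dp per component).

Δv = v₁−v₀ = (0.09500000, 0.03750000, 0.08000000)
m·(v₁−v₀)/dt = (3.8000, 1.5000, 3.2000)

F = (3.8000, 1.5000, 3.2000)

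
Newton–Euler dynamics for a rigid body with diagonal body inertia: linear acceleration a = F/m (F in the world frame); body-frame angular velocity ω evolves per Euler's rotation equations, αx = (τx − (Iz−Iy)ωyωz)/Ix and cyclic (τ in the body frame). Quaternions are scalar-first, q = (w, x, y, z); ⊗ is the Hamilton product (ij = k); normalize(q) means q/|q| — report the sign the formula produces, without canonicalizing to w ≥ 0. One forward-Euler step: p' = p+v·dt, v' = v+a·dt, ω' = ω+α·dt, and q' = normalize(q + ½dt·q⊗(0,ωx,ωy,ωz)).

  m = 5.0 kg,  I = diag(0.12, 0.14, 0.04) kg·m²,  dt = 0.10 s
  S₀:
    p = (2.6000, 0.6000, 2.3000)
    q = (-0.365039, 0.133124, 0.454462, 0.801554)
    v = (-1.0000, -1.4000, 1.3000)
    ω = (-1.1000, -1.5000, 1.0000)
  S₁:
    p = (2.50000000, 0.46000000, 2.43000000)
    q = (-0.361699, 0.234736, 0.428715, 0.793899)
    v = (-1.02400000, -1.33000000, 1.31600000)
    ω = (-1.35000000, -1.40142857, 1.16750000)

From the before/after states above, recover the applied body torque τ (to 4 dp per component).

ω₁ − ω₀ = (-0.25000000, 0.09857143, 0.16750000)
gyro term ω₀×Iω₀ = (0.1500, -0.0880, 0.0330)
τ = I·(Δω/dt) + ω₀×(Iω₀) = (-0.1500, 0.0500, 0.1000)

τ = (-0.1500, 0.0500, 0.1000)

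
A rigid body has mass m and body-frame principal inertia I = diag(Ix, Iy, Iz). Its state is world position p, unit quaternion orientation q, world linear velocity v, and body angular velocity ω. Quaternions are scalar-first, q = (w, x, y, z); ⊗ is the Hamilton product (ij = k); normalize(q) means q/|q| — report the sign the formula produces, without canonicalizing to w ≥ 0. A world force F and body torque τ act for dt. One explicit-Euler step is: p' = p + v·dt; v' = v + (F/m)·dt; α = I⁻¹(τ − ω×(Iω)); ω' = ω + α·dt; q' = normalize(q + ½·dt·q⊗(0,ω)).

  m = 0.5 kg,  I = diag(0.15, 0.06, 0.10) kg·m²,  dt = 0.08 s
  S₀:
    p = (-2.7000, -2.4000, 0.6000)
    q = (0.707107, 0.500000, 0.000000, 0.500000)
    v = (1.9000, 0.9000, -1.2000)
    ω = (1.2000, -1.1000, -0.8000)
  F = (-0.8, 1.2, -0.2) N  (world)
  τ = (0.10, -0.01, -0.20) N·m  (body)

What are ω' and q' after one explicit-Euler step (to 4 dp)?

ω×(Iω) gyroscopic = (0.0352, -0.0480, 0.1188)
(τ − ω×Iω)/I = (0.4320, 0.6333, -3.1880)
new body rate ω' = (1.2346, -1.0493, -1.0550)
2q̇ = q⊗(0,ω) = (-0.2000000, 1.3985284, 0.2221823, -1.1156856)
q + ½dt·q⊗(0,ω), renormalized = (0.6973, 0.5545, 0.0089, 0.4542)

ω' = (1.2346, -1.0493, -1.0550)
q' = (0.6973, 0.5545, 0.0089, 0.4542)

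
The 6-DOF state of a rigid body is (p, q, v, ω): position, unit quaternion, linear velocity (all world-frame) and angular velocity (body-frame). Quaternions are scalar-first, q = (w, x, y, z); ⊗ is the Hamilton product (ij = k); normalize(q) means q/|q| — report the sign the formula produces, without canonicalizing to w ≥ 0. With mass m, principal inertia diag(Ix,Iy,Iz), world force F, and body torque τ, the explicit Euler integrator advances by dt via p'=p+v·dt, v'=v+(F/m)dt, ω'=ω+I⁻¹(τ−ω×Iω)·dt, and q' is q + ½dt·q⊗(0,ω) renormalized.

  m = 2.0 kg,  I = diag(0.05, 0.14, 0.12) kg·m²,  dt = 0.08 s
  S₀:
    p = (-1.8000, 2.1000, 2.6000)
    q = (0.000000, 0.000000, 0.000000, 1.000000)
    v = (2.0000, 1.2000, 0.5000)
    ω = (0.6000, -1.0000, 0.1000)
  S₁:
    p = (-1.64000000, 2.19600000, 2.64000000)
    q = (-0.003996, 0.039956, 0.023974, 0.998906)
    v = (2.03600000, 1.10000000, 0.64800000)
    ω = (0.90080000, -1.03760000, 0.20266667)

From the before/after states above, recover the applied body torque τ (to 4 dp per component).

rate change Δω = (0.30080000, -0.03760000, 0.10266667)
ω₀×(Iω₀) = (0.0020, -0.0042, -0.0540)
I·α + gyro = (0.1900, -0.0700, 0.1000)

τ = (0.1900, -0.0700, 0.1000)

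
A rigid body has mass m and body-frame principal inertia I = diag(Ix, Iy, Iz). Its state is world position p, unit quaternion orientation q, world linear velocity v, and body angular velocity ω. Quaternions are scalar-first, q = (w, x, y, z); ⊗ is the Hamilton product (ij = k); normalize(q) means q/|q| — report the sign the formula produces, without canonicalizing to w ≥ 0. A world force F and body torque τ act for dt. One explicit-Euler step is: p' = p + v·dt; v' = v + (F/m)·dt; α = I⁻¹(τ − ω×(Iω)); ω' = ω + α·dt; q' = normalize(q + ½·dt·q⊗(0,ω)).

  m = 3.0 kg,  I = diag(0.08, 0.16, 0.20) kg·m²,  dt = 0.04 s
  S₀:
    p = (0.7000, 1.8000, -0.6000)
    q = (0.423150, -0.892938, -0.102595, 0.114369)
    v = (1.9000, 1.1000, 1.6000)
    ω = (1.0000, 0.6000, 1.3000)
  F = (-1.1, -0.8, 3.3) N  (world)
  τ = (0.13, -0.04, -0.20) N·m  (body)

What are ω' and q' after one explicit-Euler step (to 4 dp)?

precession coupling ω×(Iω) = (0.0312, -0.1560, 0.0480)
angular accel α = (1.2350, 0.7250, -1.2400)
ω' = ω + α·dt = (1.0494, 0.6290, 1.2504)
Hamilton product q⊗(0,ω) = (0.8058153, 0.2211551, 1.5290784, 0.1169272)
updated quaternion q' = (0.4390, -0.8880, -0.0720, 0.1166)

ω' = (1.0494, 0.6290, 1.2504)
q' = (0.4390, -0.8880, -0.0720, 0.1166)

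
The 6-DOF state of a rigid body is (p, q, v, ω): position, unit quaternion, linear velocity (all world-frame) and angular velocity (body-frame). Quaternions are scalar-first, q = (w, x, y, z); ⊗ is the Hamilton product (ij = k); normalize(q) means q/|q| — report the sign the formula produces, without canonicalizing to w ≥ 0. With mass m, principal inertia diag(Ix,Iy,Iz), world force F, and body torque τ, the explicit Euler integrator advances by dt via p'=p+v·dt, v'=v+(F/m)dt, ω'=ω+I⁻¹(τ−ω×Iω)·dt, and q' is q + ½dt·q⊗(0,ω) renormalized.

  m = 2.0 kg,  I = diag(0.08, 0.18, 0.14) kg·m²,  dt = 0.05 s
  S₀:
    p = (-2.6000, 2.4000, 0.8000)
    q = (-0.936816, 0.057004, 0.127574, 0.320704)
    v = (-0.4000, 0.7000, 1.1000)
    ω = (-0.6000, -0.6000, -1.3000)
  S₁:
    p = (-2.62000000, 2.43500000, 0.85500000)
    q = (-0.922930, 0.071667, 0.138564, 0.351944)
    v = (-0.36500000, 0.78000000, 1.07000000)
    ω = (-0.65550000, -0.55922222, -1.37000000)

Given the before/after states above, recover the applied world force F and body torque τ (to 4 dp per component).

v₁ − v₀ = (0.03500000, 0.08000000, -0.03000000)
applied force F = (1.4000, 3.2000, -1.2000)
Δω = ω₁−ω₀ = (-0.05550000, 0.04077778, -0.07000000)
applied torque τ = (-0.1200, 0.1000, -0.1600)

F = (1.4000, 3.2000, -1.2000)
τ = (-0.1200, 0.1000, -0.1600)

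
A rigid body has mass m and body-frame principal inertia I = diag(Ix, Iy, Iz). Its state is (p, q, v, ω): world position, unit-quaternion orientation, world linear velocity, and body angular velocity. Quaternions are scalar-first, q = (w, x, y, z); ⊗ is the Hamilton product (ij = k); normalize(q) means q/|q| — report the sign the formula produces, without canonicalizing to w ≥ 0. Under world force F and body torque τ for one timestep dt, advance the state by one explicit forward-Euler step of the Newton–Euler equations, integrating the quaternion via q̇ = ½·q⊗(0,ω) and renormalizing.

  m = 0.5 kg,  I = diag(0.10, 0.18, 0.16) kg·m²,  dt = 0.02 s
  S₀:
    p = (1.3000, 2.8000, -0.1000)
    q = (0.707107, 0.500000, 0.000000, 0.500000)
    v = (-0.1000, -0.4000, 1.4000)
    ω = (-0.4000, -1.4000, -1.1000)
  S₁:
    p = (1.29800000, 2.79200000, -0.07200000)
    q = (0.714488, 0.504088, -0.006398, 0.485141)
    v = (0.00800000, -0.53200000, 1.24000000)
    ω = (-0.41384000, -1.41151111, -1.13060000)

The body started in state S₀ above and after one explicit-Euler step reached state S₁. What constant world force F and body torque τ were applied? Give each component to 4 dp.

v₁ − v₀ = (0.10800000, -0.13200000, -0.16000000)
applied force F = (2.7000, -3.3000, -4.0000)
ω₁ − ω₀ = (-0.01384000, -0.01151111, -0.03060000)
ω₀×(Iω₀) = (-0.0308, -0.0264, 0.0448)
τ = I·(Δω/dt) + ω₀×(Iω₀) = (-0.1000, -0.1300, -0.2000)

F = (2.7000, -3.3000, -4.0000)
τ = (-0.1000, -0.1300, -0.2000)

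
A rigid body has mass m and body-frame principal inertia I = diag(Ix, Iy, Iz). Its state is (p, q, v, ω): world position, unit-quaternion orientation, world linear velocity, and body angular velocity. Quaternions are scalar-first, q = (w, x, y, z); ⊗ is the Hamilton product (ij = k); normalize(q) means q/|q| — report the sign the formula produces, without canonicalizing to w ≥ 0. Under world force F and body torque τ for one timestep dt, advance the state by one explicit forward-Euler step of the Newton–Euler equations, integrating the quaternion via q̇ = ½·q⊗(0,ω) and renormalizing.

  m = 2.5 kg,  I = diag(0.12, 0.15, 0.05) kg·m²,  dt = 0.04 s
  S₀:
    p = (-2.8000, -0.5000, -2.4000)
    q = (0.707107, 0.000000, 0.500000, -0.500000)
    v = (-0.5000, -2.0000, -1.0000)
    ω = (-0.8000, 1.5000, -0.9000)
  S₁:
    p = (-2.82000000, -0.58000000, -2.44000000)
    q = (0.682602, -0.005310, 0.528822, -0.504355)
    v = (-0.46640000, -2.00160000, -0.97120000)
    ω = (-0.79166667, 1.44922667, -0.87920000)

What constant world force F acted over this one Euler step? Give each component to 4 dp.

F = (2.1000, -0.1000, 1.8000)

Δv = v₁−v₀ = (0.03360000, -0.00160000, 0.02880000)
applied force F = (2.1000, -0.1000, 1.8000)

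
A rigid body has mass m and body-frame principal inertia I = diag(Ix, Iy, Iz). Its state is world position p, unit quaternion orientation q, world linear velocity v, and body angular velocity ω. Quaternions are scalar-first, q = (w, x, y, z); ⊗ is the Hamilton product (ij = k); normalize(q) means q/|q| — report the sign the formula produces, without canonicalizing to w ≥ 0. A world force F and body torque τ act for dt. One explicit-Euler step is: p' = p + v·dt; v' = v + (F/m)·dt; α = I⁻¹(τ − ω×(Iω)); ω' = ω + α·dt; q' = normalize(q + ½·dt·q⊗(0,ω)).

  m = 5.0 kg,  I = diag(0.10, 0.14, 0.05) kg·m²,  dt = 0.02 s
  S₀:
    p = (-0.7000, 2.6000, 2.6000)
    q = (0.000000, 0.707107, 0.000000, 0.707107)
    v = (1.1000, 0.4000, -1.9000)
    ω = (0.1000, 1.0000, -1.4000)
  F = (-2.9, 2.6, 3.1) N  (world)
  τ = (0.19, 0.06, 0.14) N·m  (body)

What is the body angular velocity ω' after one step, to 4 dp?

ω' = (0.1128, 1.0096, -1.3456)

gyro term ω×Iω = (0.1260, -0.0070, 0.0040)
α = I⁻¹(τ − ω×Iω) = (0.6400, 0.4786, 2.7200)
new body rate ω' = (0.1128, 1.0096, -1.3456)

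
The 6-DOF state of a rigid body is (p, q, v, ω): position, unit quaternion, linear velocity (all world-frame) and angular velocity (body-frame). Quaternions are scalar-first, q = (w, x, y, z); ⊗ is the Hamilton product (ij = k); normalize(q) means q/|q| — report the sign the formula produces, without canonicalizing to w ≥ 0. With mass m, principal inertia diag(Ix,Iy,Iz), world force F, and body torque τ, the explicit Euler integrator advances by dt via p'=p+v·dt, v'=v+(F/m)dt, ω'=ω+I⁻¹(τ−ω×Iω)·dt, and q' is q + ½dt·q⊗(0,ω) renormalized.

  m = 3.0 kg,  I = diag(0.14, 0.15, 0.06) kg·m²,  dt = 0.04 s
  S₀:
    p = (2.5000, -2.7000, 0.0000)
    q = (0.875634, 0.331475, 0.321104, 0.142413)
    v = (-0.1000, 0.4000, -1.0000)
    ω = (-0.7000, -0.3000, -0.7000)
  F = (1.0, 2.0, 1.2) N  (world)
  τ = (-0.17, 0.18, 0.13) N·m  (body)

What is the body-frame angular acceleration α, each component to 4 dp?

α = (-1.0793, 0.9387, 2.1317)

gyro term ω×Iω = (-0.0189, 0.0392, 0.0021)
α = I⁻¹(τ − ω×Iω) = (-1.0793, 0.9387, 2.1317)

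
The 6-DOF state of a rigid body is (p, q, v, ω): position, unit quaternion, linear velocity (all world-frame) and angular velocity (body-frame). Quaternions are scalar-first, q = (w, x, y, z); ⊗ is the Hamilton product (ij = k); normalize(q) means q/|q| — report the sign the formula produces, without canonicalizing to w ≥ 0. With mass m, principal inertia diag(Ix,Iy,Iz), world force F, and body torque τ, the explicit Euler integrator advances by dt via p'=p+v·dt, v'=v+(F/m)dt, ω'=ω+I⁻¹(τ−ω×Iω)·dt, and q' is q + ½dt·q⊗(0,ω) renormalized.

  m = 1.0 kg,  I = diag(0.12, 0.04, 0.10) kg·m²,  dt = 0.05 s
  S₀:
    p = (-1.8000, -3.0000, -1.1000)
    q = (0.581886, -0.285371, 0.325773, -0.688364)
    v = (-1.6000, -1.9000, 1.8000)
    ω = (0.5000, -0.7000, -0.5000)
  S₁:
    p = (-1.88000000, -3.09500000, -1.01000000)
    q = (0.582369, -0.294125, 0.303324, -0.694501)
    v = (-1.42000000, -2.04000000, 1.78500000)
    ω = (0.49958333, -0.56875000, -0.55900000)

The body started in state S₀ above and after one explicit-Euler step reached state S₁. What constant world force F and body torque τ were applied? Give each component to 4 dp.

F = (3.6000, -2.8000, -0.3000)
τ = (0.0200, 0.1000, -0.0900)

v₁ − v₀ = (0.18000000, -0.14000000, -0.01500000)
applied force F = (3.6000, -2.8000, -0.3000)
Δω = ω₁−ω₀ = (-0.00041667, 0.13125000, -0.05900000)
ω₀×(Iω₀) = (0.0210, -0.0050, 0.0280)
I·α + gyro = (0.0200, 0.1000, -0.0900)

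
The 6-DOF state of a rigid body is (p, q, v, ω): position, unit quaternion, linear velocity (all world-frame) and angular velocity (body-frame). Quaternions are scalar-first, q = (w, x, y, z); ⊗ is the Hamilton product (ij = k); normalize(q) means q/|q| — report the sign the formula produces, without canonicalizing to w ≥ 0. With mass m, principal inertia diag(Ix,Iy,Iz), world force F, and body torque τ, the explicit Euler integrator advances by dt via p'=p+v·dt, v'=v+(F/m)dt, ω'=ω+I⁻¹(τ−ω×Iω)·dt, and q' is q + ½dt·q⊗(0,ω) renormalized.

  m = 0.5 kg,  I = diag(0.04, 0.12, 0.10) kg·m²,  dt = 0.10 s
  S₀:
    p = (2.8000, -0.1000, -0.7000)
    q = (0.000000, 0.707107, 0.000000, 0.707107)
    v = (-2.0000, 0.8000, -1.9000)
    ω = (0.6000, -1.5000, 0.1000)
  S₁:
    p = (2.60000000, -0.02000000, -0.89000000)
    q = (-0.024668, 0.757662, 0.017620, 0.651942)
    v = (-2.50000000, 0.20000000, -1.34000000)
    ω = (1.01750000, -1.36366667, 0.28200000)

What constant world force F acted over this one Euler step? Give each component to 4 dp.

F = (-2.5000, -3.0000, 2.8000)

v₁ − v₀ = (-0.50000000, -0.60000000, 0.56000000)
m·(v₁−v₀)/dt = (-2.5000, -3.0000, 2.8000)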